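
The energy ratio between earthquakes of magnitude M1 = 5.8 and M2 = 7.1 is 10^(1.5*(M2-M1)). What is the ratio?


M2 - M1 = 7.1 - 5.8 = 1.3
1.5 * 1.3 = 1.95
ratio = 10^1.95 = 89.13

89.13


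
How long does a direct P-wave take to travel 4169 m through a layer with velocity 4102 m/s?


t = x / V
= 4169 / 4102
= 1.0163 s

1.0163


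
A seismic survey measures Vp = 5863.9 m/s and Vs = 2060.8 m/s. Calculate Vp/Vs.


Vp/Vs = 5863.9 / 2060.8
= 2.8454

2.8454


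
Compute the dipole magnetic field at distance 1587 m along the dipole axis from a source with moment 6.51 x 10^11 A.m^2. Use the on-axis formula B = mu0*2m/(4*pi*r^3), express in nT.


m = 6.51 x 10^11 = 651000000000 A.m^2
2m = 1302000000000 A.m^2
r^3 = 1587^3 = 3996969003
B = (4pi*10^-7) * 1302000000000 / (4*pi * 3996969003) * 1e9
= 1636141.45399 / 50227393825.8 * 1e9
= 32574.6834 nT

32574.6834


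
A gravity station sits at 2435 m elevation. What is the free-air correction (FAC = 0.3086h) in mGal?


FAC = 0.3086 * h
= 0.3086 * 2435
= 751.441 mGal

751.441


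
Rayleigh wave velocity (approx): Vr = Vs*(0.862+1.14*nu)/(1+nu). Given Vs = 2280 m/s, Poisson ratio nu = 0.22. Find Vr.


Numerator factor = 0.862 + 1.14*0.22 = 1.1128
Denominator = 1 + 0.22 = 1.22
Vr = 2280 * 1.1128 / 1.22 = 2079.66 m/s

2079.66


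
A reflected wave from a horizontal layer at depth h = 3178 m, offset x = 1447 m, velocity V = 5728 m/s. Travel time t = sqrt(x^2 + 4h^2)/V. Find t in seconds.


x^2 + 4h^2 = 1447^2 + 4*3178^2 = 2093809 + 40398736 = 42492545
sqrt(42492545) = 6518.6306
t = 6518.6306 / 5728 = 1.138 s

1.138


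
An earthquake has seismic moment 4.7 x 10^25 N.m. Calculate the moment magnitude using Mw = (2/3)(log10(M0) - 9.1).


log10(M0) = log10(4.7 x 10^25) = 25.6721
Mw = 2/3 * (25.6721 - 9.1)
= 2/3 * 16.5721
= 11.05

11.05


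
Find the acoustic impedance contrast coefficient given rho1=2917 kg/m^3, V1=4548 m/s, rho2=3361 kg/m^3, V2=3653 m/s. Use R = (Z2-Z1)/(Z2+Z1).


Z1 = 2917 * 4548 = 13266516
Z2 = 3361 * 3653 = 12277733
R = (12277733 - 13266516) / (12277733 + 13266516) = -988783 / 25544249 = -0.0387

-0.0387


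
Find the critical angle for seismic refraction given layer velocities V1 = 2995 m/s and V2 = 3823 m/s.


V1/V2 = 2995/3823 = 0.783416
theta_c = arcsin(0.783416) = 51.5744 degrees

51.5744


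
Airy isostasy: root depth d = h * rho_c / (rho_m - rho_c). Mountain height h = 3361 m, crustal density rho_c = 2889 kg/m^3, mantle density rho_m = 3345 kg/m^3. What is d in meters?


rho_m - rho_c = 3345 - 2889 = 456
d = 3361 * 2889 / 456
= 9709929 / 456
= 21293.7 m

21293.7


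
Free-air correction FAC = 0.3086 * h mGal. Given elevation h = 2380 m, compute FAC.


FAC = 0.3086 * h
= 0.3086 * 2380
= 734.468 mGal

734.468


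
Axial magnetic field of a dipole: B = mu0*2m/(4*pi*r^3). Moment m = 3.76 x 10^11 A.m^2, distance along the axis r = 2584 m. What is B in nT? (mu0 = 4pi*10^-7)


m = 3.76 x 10^11 = 376000000000 A.m^2
2m = 752000000000 A.m^2
r^3 = 2584^3 = 17253512704
B = (4pi*10^-7) * 752000000000 / (4*pi * 17253512704) * 1e9
= 944991.0702 / 216814035038.02 * 1e9
= 4358.5327 nT

4358.5327


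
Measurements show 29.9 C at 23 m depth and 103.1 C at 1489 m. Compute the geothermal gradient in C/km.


dT = 103.1 - 29.9 = 73.2 C
dz = 1489 - 23 = 1466 m
gradient = dT/dz * 1000 = 73.2/1466 * 1000 = 49.9318 C/km

49.9318


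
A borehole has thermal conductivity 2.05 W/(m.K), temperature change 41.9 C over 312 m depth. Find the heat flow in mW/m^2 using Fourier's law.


q = k * dT / dz * 1000
= 2.05 * 41.9 / 312 * 1000
= 0.275304 * 1000
= 275.3045 mW/m^2

275.3045


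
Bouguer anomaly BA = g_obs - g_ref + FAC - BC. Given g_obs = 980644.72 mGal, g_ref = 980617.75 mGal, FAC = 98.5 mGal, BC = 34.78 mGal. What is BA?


BA = g_obs - g_ref + FAC - BC
= 980644.72 - 980617.75 + 98.5 - 34.78
= 90.69 mGal

90.69


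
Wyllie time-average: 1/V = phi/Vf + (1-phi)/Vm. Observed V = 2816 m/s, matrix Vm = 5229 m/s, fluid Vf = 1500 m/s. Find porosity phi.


1/V - 1/Vm = 1/2816 - 1/5229 = 0.00016387
1/Vf - 1/Vm = 1/1500 - 1/5229 = 0.00047543
phi = 0.00016387 / 0.00047543 = 0.3447

0.3447


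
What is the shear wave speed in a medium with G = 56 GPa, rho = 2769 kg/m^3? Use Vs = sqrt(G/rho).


Convert G to Pa: G = 56e9 Pa
Compute G/rho = 56e9 / 2769 = 20223907.5479
Vs = sqrt(20223907.5479) = 4497.1 m/s

4497.1


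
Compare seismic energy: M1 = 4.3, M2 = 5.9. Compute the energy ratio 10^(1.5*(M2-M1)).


M2 - M1 = 5.9 - 4.3 = 1.6
1.5 * 1.6 = 2.4
ratio = 10^2.4 = 251.19

251.19


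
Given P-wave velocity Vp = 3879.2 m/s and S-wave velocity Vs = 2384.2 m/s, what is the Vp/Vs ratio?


Vp/Vs = 3879.2 / 2384.2
= 1.627

1.627


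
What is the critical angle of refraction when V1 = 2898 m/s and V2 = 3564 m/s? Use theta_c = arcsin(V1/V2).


V1/V2 = 2898/3564 = 0.813131
theta_c = arcsin(0.813131) = 54.403 degrees

54.403


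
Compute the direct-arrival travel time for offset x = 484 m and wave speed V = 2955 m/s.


t = x / V
= 484 / 2955
= 0.1638 s

0.1638


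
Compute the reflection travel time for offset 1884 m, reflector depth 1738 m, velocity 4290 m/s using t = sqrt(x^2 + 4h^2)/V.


x^2 + 4h^2 = 1884^2 + 4*1738^2 = 3549456 + 12082576 = 15632032
sqrt(15632032) = 3953.7365
t = 3953.7365 / 4290 = 0.9216 s

0.9216


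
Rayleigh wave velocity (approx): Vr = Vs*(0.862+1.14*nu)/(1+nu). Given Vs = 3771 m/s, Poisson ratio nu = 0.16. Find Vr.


Numerator factor = 0.862 + 1.14*0.16 = 1.0444
Denominator = 1 + 0.16 = 1.16
Vr = 3771 * 1.0444 / 1.16 = 3395.2 m/s

3395.2


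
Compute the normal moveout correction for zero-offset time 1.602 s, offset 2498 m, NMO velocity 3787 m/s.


x/Vnmo = 2498/3787 = 0.659625
(x/Vnmo)^2 = 0.435105
t0^2 = 2.566404
sqrt(2.566404 + 0.435105) = 1.732486
dt = 1.732486 - 1.602 = 0.130486

0.130486


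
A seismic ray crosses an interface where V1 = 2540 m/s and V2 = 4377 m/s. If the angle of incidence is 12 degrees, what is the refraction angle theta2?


sin(theta1) = sin(12 deg) = 0.207912
sin(theta2) = V2/V1 * sin(theta1) = 4377/2540 * 0.207912 = 0.358279
theta2 = arcsin(0.358279) = 20.9946 degrees

20.9946


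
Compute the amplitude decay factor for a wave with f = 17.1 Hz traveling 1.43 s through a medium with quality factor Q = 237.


pi*f*t/Q = pi*17.1*1.43/237 = 0.324141
A/A0 = exp(-0.324141) = 0.723148

0.723148


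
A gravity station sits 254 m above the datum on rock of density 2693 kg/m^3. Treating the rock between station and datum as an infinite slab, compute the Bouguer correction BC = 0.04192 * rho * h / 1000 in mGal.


BC = 0.04192 * rho * h / 1000
= 0.04192 * 2693 * 254 / 1000
= 28.6742 mGal

28.6742


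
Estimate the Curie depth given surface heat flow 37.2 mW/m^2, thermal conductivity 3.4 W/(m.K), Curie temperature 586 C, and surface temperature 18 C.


T_Curie - T_surf = 586 - 18 = 568 C
Convert q to W/m^2: 37.2 mW/m^2 = 0.0372 W/m^2
d = 568 * 3.4 / 0.0372 = 51913.98 m

51913.98


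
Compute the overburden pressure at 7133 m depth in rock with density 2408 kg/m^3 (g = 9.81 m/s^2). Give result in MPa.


P = rho * g * z / 1e6
= 2408 * 9.81 * 7133 / 1e6
= 168499149.84 / 1e6
= 168.4991 MPa

168.4991


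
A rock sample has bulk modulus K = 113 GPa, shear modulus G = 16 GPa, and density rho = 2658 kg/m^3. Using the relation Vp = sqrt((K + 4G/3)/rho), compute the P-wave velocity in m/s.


First compute the effective modulus:
K + 4G/3 = 113e9 + 4*16e9/3 = 134333333333.33 Pa
Then divide by density:
134333333333.33 / 2658 = 50539252.5709 Pa/(kg/m^3)
Take the square root:
Vp = sqrt(50539252.5709) = 7109.1 m/s

7109.1


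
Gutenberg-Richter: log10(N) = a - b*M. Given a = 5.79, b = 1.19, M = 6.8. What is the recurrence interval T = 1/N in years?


log10(N) = 5.79 - 1.19*6.8 = -2.302
N = 10^-2.302 = 0.004989
T = 1/N = 1/0.004989 = 200.4472 years

200.4472


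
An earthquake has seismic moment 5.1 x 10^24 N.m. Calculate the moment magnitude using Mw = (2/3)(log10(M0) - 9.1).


log10(M0) = log10(5.1 x 10^24) = 24.7076
Mw = 2/3 * (24.7076 - 9.1)
= 2/3 * 15.6076
= 10.41

10.41


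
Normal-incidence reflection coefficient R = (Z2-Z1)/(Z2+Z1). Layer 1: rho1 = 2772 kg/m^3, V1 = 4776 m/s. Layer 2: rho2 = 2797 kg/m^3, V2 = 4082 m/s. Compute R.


Z1 = 2772 * 4776 = 13239072
Z2 = 2797 * 4082 = 11417354
R = (11417354 - 13239072) / (11417354 + 13239072) = -1821718 / 24656426 = -0.0739

-0.0739


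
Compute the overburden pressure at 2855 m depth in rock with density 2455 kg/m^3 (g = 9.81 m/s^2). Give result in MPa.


P = rho * g * z / 1e6
= 2455 * 9.81 * 2855 / 1e6
= 68758535.25 / 1e6
= 68.7585 MPa

68.7585


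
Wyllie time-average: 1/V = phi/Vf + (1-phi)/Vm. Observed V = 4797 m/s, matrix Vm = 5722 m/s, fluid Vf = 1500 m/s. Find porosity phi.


1/V - 1/Vm = 1/4797 - 1/5722 = 3.37e-05
1/Vf - 1/Vm = 1/1500 - 1/5722 = 0.0004919
phi = 3.37e-05 / 0.0004919 = 0.0685

0.0685


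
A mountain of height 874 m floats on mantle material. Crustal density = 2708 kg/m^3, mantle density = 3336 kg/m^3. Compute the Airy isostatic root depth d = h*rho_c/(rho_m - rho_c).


rho_m - rho_c = 3336 - 2708 = 628
d = 874 * 2708 / 628
= 2366792 / 628
= 3768.78 m

3768.78


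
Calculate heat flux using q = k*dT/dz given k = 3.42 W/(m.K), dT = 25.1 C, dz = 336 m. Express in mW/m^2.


q = k * dT / dz * 1000
= 3.42 * 25.1 / 336 * 1000
= 0.255482 * 1000
= 255.4821 mW/m^2

255.4821


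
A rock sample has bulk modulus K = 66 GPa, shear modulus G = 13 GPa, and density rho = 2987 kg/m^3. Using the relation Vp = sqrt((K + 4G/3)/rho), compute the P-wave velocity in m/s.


First compute the effective modulus:
K + 4G/3 = 66e9 + 4*13e9/3 = 83333333333.33 Pa
Then divide by density:
83333333333.33 / 2987 = 27898672.0232 Pa/(kg/m^3)
Take the square root:
Vp = sqrt(27898672.0232) = 5281.92 m/s

5281.92


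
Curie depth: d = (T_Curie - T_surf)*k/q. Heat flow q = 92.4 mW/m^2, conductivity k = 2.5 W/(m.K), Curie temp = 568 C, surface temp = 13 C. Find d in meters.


T_Curie - T_surf = 568 - 13 = 555 C
Convert q to W/m^2: 92.4 mW/m^2 = 0.0924 W/m^2
d = 555 * 2.5 / 0.0924 = 15016.23 m

15016.23


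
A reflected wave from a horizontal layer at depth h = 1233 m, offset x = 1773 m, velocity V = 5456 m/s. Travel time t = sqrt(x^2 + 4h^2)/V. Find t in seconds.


x^2 + 4h^2 = 1773^2 + 4*1233^2 = 3143529 + 6081156 = 9224685
sqrt(9224685) = 3037.2167
t = 3037.2167 / 5456 = 0.5567 s

0.5567


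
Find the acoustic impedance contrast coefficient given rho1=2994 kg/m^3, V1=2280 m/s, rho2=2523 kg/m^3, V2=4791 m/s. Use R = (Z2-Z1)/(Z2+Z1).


Z1 = 2994 * 2280 = 6826320
Z2 = 2523 * 4791 = 12087693
R = (12087693 - 6826320) / (12087693 + 6826320) = 5261373 / 18914013 = 0.2782

0.2782


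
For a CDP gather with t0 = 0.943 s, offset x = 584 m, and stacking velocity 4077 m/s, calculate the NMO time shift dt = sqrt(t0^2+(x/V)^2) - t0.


x/Vnmo = 584/4077 = 0.143243
(x/Vnmo)^2 = 0.020518
t0^2 = 0.889249
sqrt(0.889249 + 0.020518) = 0.953817
dt = 0.953817 - 0.943 = 0.010817

0.010817


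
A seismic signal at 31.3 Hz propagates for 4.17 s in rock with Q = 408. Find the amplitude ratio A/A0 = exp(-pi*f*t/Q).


pi*f*t/Q = pi*31.3*4.17/408 = 1.005009
A/A0 = exp(-1.005009) = 0.366041

0.366041


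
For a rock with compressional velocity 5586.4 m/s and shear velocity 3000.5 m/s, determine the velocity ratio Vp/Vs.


Vp/Vs = 5586.4 / 3000.5
= 1.8618

1.8618


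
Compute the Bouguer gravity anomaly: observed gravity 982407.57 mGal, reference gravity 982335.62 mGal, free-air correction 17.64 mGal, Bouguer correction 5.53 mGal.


BA = g_obs - g_ref + FAC - BC
= 982407.57 - 982335.62 + 17.64 - 5.53
= 84.06 mGal

84.06


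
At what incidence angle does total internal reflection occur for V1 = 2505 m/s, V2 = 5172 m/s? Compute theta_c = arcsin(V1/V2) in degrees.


V1/V2 = 2505/5172 = 0.484339
theta_c = arcsin(0.484339) = 28.9692 degrees

28.9692


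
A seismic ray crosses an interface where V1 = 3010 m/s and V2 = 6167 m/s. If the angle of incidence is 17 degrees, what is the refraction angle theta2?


sin(theta1) = sin(17 deg) = 0.292372
sin(theta2) = V2/V1 * sin(theta1) = 6167/3010 * 0.292372 = 0.599022
theta2 = arcsin(0.599022) = 36.7999 degrees

36.7999


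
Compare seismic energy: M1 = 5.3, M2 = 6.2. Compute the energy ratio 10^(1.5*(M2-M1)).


M2 - M1 = 6.2 - 5.3 = 0.9
1.5 * 0.9 = 1.35
ratio = 10^1.35 = 22.39

22.39


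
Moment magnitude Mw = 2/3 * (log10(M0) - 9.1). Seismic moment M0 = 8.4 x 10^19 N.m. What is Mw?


log10(M0) = log10(8.4 x 10^19) = 19.9243
Mw = 2/3 * (19.9243 - 9.1)
= 2/3 * 10.8243
= 7.22

7.22


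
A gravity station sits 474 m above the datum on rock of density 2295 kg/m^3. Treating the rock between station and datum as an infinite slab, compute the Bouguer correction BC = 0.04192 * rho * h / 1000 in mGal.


BC = 0.04192 * rho * h / 1000
= 0.04192 * 2295 * 474 / 1000
= 45.6018 mGal

45.6018


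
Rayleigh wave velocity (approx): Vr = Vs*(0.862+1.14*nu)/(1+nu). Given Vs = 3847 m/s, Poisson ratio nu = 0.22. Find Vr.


Numerator factor = 0.862 + 1.14*0.22 = 1.1128
Denominator = 1 + 0.22 = 1.22
Vr = 3847 * 1.1128 / 1.22 = 3508.97 m/s

3508.97


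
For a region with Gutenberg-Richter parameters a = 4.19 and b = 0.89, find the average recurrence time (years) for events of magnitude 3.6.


log10(N) = 4.19 - 0.89*3.6 = 0.986
N = 10^0.986 = 9.682779
T = 1/N = 1/9.682779 = 0.1033 years

0.1033


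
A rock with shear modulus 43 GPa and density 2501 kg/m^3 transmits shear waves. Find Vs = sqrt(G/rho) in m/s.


Convert G to Pa: G = 43e9 Pa
Compute G/rho = 43e9 / 2501 = 17193122.7509
Vs = sqrt(17193122.7509) = 4146.46 m/s

4146.46


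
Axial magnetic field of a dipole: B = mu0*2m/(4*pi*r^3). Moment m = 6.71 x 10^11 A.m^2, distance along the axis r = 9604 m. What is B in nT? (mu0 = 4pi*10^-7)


m = 6.71 x 10^11 = 671000000000 A.m^2
2m = 1342000000000 A.m^2
r^3 = 9604^3 = 885842380864
B = (4pi*10^-7) * 1342000000000 / (4*pi * 885842380864) * 1e9
= 1686406.936447 / 11131823663843.34 * 1e9
= 151.4942 nT

151.4942


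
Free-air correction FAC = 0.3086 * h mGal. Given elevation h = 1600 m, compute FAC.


FAC = 0.3086 * h
= 0.3086 * 1600
= 493.76 mGal

493.76


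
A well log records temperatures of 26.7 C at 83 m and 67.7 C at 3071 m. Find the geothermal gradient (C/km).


dT = 67.7 - 26.7 = 41.0 C
dz = 3071 - 83 = 2988 m
gradient = dT/dz * 1000 = 41.0/2988 * 1000 = 13.7216 C/km

13.7216


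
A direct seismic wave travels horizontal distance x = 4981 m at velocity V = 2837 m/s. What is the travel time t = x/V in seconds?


t = x / V
= 4981 / 2837
= 1.7557 s

1.7557


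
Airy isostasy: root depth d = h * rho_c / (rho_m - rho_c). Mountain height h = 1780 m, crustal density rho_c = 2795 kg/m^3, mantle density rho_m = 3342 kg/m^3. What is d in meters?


rho_m - rho_c = 3342 - 2795 = 547
d = 1780 * 2795 / 547
= 4975100 / 547
= 9095.25 m

9095.25


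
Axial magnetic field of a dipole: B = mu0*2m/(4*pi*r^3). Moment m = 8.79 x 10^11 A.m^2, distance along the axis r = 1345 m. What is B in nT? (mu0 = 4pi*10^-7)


m = 8.79 x 10^11 = 879000000000 A.m^2
2m = 1758000000000 A.m^2
r^3 = 1345^3 = 2433138625
B = (4pi*10^-7) * 1758000000000 / (4*pi * 2433138625) * 1e9
= 2209167.954004 / 30575721717.86 * 1e9
= 72252.3568 nT

72252.3568


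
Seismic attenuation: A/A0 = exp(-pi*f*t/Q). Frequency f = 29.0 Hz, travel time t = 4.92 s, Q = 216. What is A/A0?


pi*f*t/Q = pi*29.0*4.92/216 = 2.075196
A/A0 = exp(-2.075196) = 0.125532

0.125532


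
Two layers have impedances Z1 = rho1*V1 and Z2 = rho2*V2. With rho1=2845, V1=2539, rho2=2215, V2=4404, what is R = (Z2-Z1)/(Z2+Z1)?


Z1 = 2845 * 2539 = 7223455
Z2 = 2215 * 4404 = 9754860
R = (9754860 - 7223455) / (9754860 + 7223455) = 2531405 / 16978315 = 0.1491

0.1491


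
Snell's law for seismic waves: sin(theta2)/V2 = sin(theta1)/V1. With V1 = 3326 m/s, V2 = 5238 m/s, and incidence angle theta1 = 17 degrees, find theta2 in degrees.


sin(theta1) = sin(17 deg) = 0.292372
sin(theta2) = V2/V1 * sin(theta1) = 5238/3326 * 0.292372 = 0.460446
theta2 = arcsin(0.460446) = 27.4159 degrees

27.4159


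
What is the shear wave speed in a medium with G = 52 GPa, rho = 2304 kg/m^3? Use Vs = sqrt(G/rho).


Convert G to Pa: G = 52e9 Pa
Compute G/rho = 52e9 / 2304 = 22569444.4444
Vs = sqrt(22569444.4444) = 4750.73 m/s

4750.73


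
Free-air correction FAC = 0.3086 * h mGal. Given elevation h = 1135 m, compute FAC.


FAC = 0.3086 * h
= 0.3086 * 1135
= 350.261 mGal

350.261


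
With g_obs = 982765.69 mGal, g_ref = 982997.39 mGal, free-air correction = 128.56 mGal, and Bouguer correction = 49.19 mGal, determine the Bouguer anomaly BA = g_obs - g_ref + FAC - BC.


BA = g_obs - g_ref + FAC - BC
= 982765.69 - 982997.39 + 128.56 - 49.19
= -152.33 mGal

-152.33


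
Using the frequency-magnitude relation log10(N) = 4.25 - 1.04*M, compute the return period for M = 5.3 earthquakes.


log10(N) = 4.25 - 1.04*5.3 = -1.262
N = 10^-1.262 = 0.054702
T = 1/N = 1/0.054702 = 18.281 years

18.281


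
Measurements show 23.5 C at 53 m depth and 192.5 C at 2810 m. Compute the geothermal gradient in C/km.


dT = 192.5 - 23.5 = 169.0 C
dz = 2810 - 53 = 2757 m
gradient = dT/dz * 1000 = 169.0/2757 * 1000 = 61.2985 C/km

61.2985


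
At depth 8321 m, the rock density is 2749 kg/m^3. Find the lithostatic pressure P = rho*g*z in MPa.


P = rho * g * z / 1e6
= 2749 * 9.81 * 8321 / 1e6
= 224398148.49 / 1e6
= 224.3981 MPa

224.3981


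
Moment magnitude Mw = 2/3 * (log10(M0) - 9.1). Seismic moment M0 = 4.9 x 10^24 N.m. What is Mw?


log10(M0) = log10(4.9 x 10^24) = 24.6902
Mw = 2/3 * (24.6902 - 9.1)
= 2/3 * 15.5902
= 10.39

10.39


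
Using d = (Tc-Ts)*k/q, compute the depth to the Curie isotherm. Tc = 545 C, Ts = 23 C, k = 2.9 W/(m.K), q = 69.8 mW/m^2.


T_Curie - T_surf = 545 - 23 = 522 C
Convert q to W/m^2: 69.8 mW/m^2 = 0.0698 W/m^2
d = 522 * 2.9 / 0.0698 = 21687.68 m

21687.68


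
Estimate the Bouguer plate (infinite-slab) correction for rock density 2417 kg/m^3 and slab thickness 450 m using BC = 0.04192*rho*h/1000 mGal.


BC = 0.04192 * rho * h / 1000
= 0.04192 * 2417 * 450 / 1000
= 45.5943 mGal

45.5943


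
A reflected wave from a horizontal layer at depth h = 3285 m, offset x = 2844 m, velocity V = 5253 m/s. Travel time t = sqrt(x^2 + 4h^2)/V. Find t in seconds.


x^2 + 4h^2 = 2844^2 + 4*3285^2 = 8088336 + 43164900 = 51253236
sqrt(51253236) = 7159.1365
t = 7159.1365 / 5253 = 1.3629 s

1.3629


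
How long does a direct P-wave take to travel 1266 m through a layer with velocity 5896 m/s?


t = x / V
= 1266 / 5896
= 0.2147 s

0.2147


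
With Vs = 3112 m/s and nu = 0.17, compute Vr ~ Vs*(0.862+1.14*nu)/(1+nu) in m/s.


Numerator factor = 0.862 + 1.14*0.17 = 1.0558
Denominator = 1 + 0.17 = 1.17
Vr = 3112 * 1.0558 / 1.17 = 2808.25 m/s

2808.25


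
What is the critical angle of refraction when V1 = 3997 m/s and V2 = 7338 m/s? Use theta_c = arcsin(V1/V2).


V1/V2 = 3997/7338 = 0.544699
theta_c = arcsin(0.544699) = 33.0041 degrees

33.0041


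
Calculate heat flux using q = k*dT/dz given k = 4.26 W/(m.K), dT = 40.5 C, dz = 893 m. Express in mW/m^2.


q = k * dT / dz * 1000
= 4.26 * 40.5 / 893 * 1000
= 0.193203 * 1000
= 193.2027 mW/m^2

193.2027


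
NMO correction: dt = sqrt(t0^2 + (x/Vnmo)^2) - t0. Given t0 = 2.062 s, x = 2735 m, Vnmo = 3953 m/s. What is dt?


x/Vnmo = 2735/3953 = 0.69188
(x/Vnmo)^2 = 0.478697
t0^2 = 4.251844
sqrt(4.251844 + 0.478697) = 2.174981
dt = 2.174981 - 2.062 = 0.112981

0.112981


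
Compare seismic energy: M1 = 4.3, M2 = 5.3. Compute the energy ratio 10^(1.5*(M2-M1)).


M2 - M1 = 5.3 - 4.3 = 1.0
1.5 * 1.0 = 1.5
ratio = 10^1.5 = 31.62

31.62


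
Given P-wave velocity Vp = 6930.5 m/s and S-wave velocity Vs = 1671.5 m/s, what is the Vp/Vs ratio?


Vp/Vs = 6930.5 / 1671.5
= 4.1463

4.1463


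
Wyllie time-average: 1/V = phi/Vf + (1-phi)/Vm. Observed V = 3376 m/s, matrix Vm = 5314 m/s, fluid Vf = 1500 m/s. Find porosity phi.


1/V - 1/Vm = 1/3376 - 1/5314 = 0.00010803
1/Vf - 1/Vm = 1/1500 - 1/5314 = 0.00047848
phi = 0.00010803 / 0.00047848 = 0.2258

0.2258


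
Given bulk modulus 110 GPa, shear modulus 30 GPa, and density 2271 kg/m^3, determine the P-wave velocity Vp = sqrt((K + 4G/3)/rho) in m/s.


First compute the effective modulus:
K + 4G/3 = 110e9 + 4*30e9/3 = 150000000000.0 Pa
Then divide by density:
150000000000.0 / 2271 = 66050198.1506 Pa/(kg/m^3)
Take the square root:
Vp = sqrt(66050198.1506) = 8127.13 m/s

8127.13


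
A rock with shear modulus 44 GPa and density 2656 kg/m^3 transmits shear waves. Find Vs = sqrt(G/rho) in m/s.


Convert G to Pa: G = 44e9 Pa
Compute G/rho = 44e9 / 2656 = 16566265.0602
Vs = sqrt(16566265.0602) = 4070.17 m/s

4070.17


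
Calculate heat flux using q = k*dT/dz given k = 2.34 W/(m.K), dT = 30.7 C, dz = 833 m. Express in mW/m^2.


q = k * dT / dz * 1000
= 2.34 * 30.7 / 833 * 1000
= 0.08624 * 1000
= 86.2401 mW/m^2

86.2401


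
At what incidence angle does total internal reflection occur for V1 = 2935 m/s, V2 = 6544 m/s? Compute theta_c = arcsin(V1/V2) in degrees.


V1/V2 = 2935/6544 = 0.448502
theta_c = arcsin(0.448502) = 26.6476 degrees

26.6476


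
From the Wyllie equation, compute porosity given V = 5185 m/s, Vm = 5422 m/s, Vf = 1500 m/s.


1/V - 1/Vm = 1/5185 - 1/5422 = 8.43e-06
1/Vf - 1/Vm = 1/1500 - 1/5422 = 0.00048223
phi = 8.43e-06 / 0.00048223 = 0.0175

0.0175


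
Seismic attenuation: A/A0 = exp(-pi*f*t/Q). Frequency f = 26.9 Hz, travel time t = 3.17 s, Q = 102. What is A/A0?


pi*f*t/Q = pi*26.9*3.17/102 = 2.626402
A/A0 = exp(-2.626402) = 0.072338

0.072338


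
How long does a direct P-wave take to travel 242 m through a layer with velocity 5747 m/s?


t = x / V
= 242 / 5747
= 0.0421 s

0.0421


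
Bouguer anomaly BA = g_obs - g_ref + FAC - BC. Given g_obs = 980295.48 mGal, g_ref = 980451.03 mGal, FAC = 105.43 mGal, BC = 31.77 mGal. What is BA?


BA = g_obs - g_ref + FAC - BC
= 980295.48 - 980451.03 + 105.43 - 31.77
= -81.89 mGal

-81.89


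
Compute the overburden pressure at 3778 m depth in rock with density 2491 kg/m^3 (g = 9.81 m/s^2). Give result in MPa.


P = rho * g * z / 1e6
= 2491 * 9.81 * 3778 / 1e6
= 92321890.38 / 1e6
= 92.3219 MPa

92.3219


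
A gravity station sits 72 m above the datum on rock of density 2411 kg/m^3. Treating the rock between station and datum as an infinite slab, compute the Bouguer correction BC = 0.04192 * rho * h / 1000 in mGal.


BC = 0.04192 * rho * h / 1000
= 0.04192 * 2411 * 72 / 1000
= 7.277 mGal

7.277


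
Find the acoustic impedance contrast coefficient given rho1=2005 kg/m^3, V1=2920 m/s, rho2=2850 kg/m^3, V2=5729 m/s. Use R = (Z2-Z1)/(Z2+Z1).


Z1 = 2005 * 2920 = 5854600
Z2 = 2850 * 5729 = 16327650
R = (16327650 - 5854600) / (16327650 + 5854600) = 10473050 / 22182250 = 0.4721

0.4721


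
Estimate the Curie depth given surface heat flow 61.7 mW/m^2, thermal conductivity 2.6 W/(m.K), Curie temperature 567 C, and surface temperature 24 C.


T_Curie - T_surf = 567 - 24 = 543 C
Convert q to W/m^2: 61.7 mW/m^2 = 0.0617 W/m^2
d = 543 * 2.6 / 0.0617 = 22881.69 m

22881.69


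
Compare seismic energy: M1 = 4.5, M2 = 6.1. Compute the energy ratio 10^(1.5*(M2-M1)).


M2 - M1 = 6.1 - 4.5 = 1.6
1.5 * 1.6 = 2.4
ratio = 10^2.4 = 251.19

251.19


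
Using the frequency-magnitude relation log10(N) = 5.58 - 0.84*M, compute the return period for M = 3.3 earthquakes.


log10(N) = 5.58 - 0.84*3.3 = 2.808
N = 10^2.808 = 642.687717
T = 1/N = 1/642.687717 = 0.0016 years

0.0016


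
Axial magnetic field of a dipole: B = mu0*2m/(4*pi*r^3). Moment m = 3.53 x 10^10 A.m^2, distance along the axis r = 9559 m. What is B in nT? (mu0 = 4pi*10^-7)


m = 3.53 x 10^10 = 35300000000 A.m^2
2m = 70600000000 A.m^2
r^3 = 9559^3 = 873448663879
B = (4pi*10^-7) * 70600000000 / (4*pi * 873448663879) * 1e9
= 88718.576537 / 10976079622920.35 * 1e9
= 8.0829 nT

8.0829


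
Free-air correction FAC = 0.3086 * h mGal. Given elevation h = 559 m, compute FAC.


FAC = 0.3086 * h
= 0.3086 * 559
= 172.5074 mGal

172.5074


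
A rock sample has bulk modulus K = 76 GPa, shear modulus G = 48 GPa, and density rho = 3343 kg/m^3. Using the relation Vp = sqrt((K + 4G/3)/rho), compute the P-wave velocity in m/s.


First compute the effective modulus:
K + 4G/3 = 76e9 + 4*48e9/3 = 140000000000.0 Pa
Then divide by density:
140000000000.0 / 3343 = 41878552.1986 Pa/(kg/m^3)
Take the square root:
Vp = sqrt(41878552.1986) = 6471.36 m/s

6471.36


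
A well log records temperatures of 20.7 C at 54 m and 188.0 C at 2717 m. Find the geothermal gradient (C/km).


dT = 188.0 - 20.7 = 167.3 C
dz = 2717 - 54 = 2663 m
gradient = dT/dz * 1000 = 167.3/2663 * 1000 = 62.8239 C/km

62.8239


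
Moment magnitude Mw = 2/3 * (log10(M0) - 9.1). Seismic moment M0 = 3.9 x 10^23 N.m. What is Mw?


log10(M0) = log10(3.9 x 10^23) = 23.5911
Mw = 2/3 * (23.5911 - 9.1)
= 2/3 * 14.4911
= 9.66

9.66


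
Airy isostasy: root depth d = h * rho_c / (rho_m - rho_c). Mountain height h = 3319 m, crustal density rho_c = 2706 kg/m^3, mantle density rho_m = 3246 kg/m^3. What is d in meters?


rho_m - rho_c = 3246 - 2706 = 540
d = 3319 * 2706 / 540
= 8981214 / 540
= 16631.88 m

16631.88


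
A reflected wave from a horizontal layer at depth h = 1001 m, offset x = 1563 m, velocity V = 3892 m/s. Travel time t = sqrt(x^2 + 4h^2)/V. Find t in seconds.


x^2 + 4h^2 = 1563^2 + 4*1001^2 = 2442969 + 4008004 = 6450973
sqrt(6450973) = 2539.8766
t = 2539.8766 / 3892 = 0.6526 s

0.6526


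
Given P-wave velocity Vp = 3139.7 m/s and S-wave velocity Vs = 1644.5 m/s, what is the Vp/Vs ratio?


Vp/Vs = 3139.7 / 1644.5
= 1.9092

1.9092


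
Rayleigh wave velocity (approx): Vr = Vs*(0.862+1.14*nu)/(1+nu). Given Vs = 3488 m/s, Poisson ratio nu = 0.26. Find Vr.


Numerator factor = 0.862 + 1.14*0.26 = 1.1584
Denominator = 1 + 0.26 = 1.26
Vr = 3488 * 1.1584 / 1.26 = 3206.75 m/s

3206.75


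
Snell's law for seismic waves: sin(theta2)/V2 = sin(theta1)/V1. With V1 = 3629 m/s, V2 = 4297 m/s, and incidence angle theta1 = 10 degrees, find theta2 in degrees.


sin(theta1) = sin(10 deg) = 0.173648
sin(theta2) = V2/V1 * sin(theta1) = 4297/3629 * 0.173648 = 0.205612
theta2 = arcsin(0.205612) = 11.8653 degrees

11.8653


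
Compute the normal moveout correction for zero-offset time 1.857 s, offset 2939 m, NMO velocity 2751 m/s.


x/Vnmo = 2939/2751 = 1.068339
(x/Vnmo)^2 = 1.141348
t0^2 = 3.448449
sqrt(3.448449 + 1.141348) = 2.142381
dt = 2.142381 - 1.857 = 0.285381

0.285381


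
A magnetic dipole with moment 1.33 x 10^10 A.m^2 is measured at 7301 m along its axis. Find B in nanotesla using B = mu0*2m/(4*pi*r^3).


m = 1.33 x 10^10 = 13300000000 A.m^2
2m = 26600000000 A.m^2
r^3 = 7301^3 = 389176891901
B = (4pi*10^-7) * 26600000000 / (4*pi * 389176891901) * 1e9
= 33426.545834 / 4890541058172.36 * 1e9
= 6.8349 nT

6.8349


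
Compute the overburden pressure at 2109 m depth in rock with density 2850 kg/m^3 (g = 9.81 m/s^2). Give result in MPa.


P = rho * g * z / 1e6
= 2850 * 9.81 * 2109 / 1e6
= 58964476.5 / 1e6
= 58.9645 MPa

58.9645


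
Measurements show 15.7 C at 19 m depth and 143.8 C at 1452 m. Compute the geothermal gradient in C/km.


dT = 143.8 - 15.7 = 128.1 C
dz = 1452 - 19 = 1433 m
gradient = dT/dz * 1000 = 128.1/1433 * 1000 = 89.3929 C/km

89.3929


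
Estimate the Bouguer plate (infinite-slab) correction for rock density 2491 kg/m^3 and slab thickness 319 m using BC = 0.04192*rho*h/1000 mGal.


BC = 0.04192 * rho * h / 1000
= 0.04192 * 2491 * 319 / 1000
= 33.3108 mGal

33.3108


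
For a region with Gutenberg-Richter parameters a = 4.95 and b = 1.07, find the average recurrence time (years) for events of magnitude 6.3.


log10(N) = 4.95 - 1.07*6.3 = -1.791
N = 10^-1.791 = 0.016181
T = 1/N = 1/0.016181 = 61.8016 years

61.8016


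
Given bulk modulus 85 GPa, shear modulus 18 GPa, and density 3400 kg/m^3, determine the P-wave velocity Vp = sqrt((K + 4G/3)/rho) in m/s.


First compute the effective modulus:
K + 4G/3 = 85e9 + 4*18e9/3 = 109000000000.0 Pa
Then divide by density:
109000000000.0 / 3400 = 32058823.5294 Pa/(kg/m^3)
Take the square root:
Vp = sqrt(32058823.5294) = 5662.05 m/s

5662.05


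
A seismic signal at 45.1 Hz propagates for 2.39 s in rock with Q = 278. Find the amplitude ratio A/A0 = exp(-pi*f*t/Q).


pi*f*t/Q = pi*45.1*2.39/278 = 1.21809
A/A0 = exp(-1.21809) = 0.295794

0.295794


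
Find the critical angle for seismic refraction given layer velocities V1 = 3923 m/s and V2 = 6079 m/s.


V1/V2 = 3923/6079 = 0.645336
theta_c = arcsin(0.645336) = 40.1909 degrees

40.1909


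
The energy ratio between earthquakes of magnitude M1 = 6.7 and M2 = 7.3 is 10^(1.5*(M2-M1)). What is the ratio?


M2 - M1 = 7.3 - 6.7 = 0.6
1.5 * 0.6 = 0.9
ratio = 10^0.9 = 7.94

7.94


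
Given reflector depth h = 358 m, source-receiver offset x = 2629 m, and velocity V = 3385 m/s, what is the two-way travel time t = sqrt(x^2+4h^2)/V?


x^2 + 4h^2 = 2629^2 + 4*358^2 = 6911641 + 512656 = 7424297
sqrt(7424297) = 2724.7563
t = 2724.7563 / 3385 = 0.805 s

0.805


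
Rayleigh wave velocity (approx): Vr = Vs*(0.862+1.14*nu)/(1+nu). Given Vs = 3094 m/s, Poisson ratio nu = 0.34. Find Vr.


Numerator factor = 0.862 + 1.14*0.34 = 1.2496
Denominator = 1 + 0.34 = 1.34
Vr = 3094 * 1.2496 / 1.34 = 2885.27 m/s

2885.27


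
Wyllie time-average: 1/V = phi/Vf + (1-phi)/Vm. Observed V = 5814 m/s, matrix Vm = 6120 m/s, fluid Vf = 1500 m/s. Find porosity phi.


1/V - 1/Vm = 1/5814 - 1/6120 = 8.6e-06
1/Vf - 1/Vm = 1/1500 - 1/6120 = 0.00050327
phi = 8.6e-06 / 0.00050327 = 0.0171

0.0171


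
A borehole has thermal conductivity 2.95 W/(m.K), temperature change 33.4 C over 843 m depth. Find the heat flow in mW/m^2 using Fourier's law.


q = k * dT / dz * 1000
= 2.95 * 33.4 / 843 * 1000
= 0.11688 * 1000
= 116.8802 mW/m^2

116.8802


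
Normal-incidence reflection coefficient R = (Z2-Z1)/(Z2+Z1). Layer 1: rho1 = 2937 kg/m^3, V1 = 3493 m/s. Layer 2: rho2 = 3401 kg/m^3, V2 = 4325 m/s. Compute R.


Z1 = 2937 * 3493 = 10258941
Z2 = 3401 * 4325 = 14709325
R = (14709325 - 10258941) / (14709325 + 10258941) = 4450384 / 24968266 = 0.1782

0.1782


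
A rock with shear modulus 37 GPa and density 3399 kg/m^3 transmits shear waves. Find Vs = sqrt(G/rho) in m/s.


Convert G to Pa: G = 37e9 Pa
Compute G/rho = 37e9 / 3399 = 10885554.5749
Vs = sqrt(10885554.5749) = 3299.33 m/s

3299.33


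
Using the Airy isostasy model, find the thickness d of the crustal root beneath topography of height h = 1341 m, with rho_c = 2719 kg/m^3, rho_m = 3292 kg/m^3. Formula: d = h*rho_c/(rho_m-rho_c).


rho_m - rho_c = 3292 - 2719 = 573
d = 1341 * 2719 / 573
= 3646179 / 573
= 6363.31 m

6363.31


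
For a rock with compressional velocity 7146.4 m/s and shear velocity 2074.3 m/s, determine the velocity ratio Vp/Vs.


Vp/Vs = 7146.4 / 2074.3
= 3.4452

3.4452


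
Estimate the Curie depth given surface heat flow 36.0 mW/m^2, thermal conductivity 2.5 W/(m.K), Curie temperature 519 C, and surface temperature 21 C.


T_Curie - T_surf = 519 - 21 = 498 C
Convert q to W/m^2: 36.0 mW/m^2 = 0.036 W/m^2
d = 498 * 2.5 / 0.036 = 34583.33 m

34583.33


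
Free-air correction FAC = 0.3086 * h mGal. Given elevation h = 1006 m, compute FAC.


FAC = 0.3086 * h
= 0.3086 * 1006
= 310.4516 mGal

310.4516


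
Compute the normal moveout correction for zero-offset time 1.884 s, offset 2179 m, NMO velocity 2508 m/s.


x/Vnmo = 2179/2508 = 0.86882
(x/Vnmo)^2 = 0.754848
t0^2 = 3.549456
sqrt(3.549456 + 0.754848) = 2.074682
dt = 2.074682 - 1.884 = 0.190682

0.190682


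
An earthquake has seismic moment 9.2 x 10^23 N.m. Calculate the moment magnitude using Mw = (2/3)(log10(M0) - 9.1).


log10(M0) = log10(9.2 x 10^23) = 23.9638
Mw = 2/3 * (23.9638 - 9.1)
= 2/3 * 14.8638
= 9.91

9.91


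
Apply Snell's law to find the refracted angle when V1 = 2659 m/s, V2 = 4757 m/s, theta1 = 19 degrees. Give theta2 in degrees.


sin(theta1) = sin(19 deg) = 0.325568
sin(theta2) = V2/V1 * sin(theta1) = 4757/2659 * 0.325568 = 0.582447
theta2 = arcsin(0.582447) = 35.6229 degrees

35.6229


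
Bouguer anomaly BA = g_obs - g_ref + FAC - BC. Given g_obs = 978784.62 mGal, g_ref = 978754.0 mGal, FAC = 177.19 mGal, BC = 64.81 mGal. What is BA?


BA = g_obs - g_ref + FAC - BC
= 978784.62 - 978754.0 + 177.19 - 64.81
= 143.0 mGal

143.0


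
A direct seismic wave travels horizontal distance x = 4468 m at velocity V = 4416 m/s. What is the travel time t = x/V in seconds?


t = x / V
= 4468 / 4416
= 1.0118 s

1.0118


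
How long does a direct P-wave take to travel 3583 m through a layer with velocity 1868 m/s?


t = x / V
= 3583 / 1868
= 1.9181 s

1.9181


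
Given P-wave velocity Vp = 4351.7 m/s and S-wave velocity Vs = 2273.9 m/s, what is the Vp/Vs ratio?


Vp/Vs = 4351.7 / 2273.9
= 1.9138

1.9138


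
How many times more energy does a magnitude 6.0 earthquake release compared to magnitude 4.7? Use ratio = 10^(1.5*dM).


M2 - M1 = 6.0 - 4.7 = 1.3
1.5 * 1.3 = 1.95
ratio = 10^1.95 = 89.13

89.13


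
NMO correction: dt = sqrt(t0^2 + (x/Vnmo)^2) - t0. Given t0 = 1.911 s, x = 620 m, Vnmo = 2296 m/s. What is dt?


x/Vnmo = 620/2296 = 0.270035
(x/Vnmo)^2 = 0.072919
t0^2 = 3.651921
sqrt(3.651921 + 0.072919) = 1.929984
dt = 1.929984 - 1.911 = 0.018984

0.018984


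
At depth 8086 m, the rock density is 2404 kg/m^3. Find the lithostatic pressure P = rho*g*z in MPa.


P = rho * g * z / 1e6
= 2404 * 9.81 * 8086 / 1e6
= 190694078.64 / 1e6
= 190.6941 MPa

190.6941


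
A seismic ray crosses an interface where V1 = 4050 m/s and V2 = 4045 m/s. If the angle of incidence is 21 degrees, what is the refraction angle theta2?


sin(theta1) = sin(21 deg) = 0.358368
sin(theta2) = V2/V1 * sin(theta1) = 4045/4050 * 0.358368 = 0.357926
theta2 = arcsin(0.357926) = 20.9728 degrees

20.9728


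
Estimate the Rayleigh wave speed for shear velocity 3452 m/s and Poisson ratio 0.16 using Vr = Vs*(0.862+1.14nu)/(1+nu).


Numerator factor = 0.862 + 1.14*0.16 = 1.0444
Denominator = 1 + 0.16 = 1.16
Vr = 3452 * 1.0444 / 1.16 = 3107.99 m/s

3107.99


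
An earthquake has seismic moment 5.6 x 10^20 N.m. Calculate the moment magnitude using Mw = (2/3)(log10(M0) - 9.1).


log10(M0) = log10(5.6 x 10^20) = 20.7482
Mw = 2/3 * (20.7482 - 9.1)
= 2/3 * 11.6482
= 7.77

7.77


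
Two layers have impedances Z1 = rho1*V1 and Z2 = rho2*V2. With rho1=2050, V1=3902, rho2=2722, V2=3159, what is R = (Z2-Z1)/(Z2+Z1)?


Z1 = 2050 * 3902 = 7999100
Z2 = 2722 * 3159 = 8598798
R = (8598798 - 7999100) / (8598798 + 7999100) = 599698 / 16597898 = 0.0361

0.0361


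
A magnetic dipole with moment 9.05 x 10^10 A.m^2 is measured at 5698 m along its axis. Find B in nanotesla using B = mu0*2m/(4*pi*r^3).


m = 9.05 x 10^10 = 90500000000 A.m^2
2m = 181000000000 A.m^2
r^3 = 5698^3 = 184998128392
B = (4pi*10^-7) * 181000000000 / (4*pi * 184998128392) * 1e9
= 227451.30812 / 2324755044336.67 * 1e9
= 97.8388 nT

97.8388


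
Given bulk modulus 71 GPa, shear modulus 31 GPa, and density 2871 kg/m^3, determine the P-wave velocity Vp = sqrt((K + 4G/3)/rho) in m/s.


First compute the effective modulus:
K + 4G/3 = 71e9 + 4*31e9/3 = 112333333333.33 Pa
Then divide by density:
112333333333.33 / 2871 = 39126901.1959 Pa/(kg/m^3)
Take the square root:
Vp = sqrt(39126901.1959) = 6255.15 m/s

6255.15


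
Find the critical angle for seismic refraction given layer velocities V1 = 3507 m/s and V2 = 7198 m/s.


V1/V2 = 3507/7198 = 0.487219
theta_c = arcsin(0.487219) = 29.1579 degrees

29.1579


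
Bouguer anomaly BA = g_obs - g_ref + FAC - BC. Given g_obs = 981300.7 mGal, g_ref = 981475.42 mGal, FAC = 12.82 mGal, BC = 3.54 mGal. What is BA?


BA = g_obs - g_ref + FAC - BC
= 981300.7 - 981475.42 + 12.82 - 3.54
= -165.44 mGal

-165.44


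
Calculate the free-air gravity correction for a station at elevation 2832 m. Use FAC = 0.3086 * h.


FAC = 0.3086 * h
= 0.3086 * 2832
= 873.9552 mGal

873.9552


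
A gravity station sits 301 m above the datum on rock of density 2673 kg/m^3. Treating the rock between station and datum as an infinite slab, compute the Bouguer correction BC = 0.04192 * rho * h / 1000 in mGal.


BC = 0.04192 * rho * h / 1000
= 0.04192 * 2673 * 301 / 1000
= 33.7277 mGal

33.7277


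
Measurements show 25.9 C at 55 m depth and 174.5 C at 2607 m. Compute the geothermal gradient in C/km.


dT = 174.5 - 25.9 = 148.6 C
dz = 2607 - 55 = 2552 m
gradient = dT/dz * 1000 = 148.6/2552 * 1000 = 58.2288 C/km

58.2288


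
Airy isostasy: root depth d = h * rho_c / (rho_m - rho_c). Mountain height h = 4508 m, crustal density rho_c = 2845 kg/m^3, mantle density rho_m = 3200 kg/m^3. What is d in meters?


rho_m - rho_c = 3200 - 2845 = 355
d = 4508 * 2845 / 355
= 12825260 / 355
= 36127.49 m

36127.49


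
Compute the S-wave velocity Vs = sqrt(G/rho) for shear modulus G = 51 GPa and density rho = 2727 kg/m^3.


Convert G to Pa: G = 51e9 Pa
Compute G/rho = 51e9 / 2727 = 18701870.187
Vs = sqrt(18701870.187) = 4324.57 m/s

4324.57


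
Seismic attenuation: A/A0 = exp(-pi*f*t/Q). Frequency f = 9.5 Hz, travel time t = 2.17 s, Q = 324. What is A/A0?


pi*f*t/Q = pi*9.5*2.17/324 = 0.199889
A/A0 = exp(-0.199889) = 0.818822

0.818822


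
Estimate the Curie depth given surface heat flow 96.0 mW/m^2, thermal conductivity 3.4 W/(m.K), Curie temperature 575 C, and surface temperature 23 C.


T_Curie - T_surf = 575 - 23 = 552 C
Convert q to W/m^2: 96.0 mW/m^2 = 0.096 W/m^2
d = 552 * 3.4 / 0.096 = 19550.0 m

19550.0


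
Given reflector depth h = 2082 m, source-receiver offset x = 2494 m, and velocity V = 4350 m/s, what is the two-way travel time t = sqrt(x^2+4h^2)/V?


x^2 + 4h^2 = 2494^2 + 4*2082^2 = 6220036 + 17338896 = 23558932
sqrt(23558932) = 4853.7544
t = 4853.7544 / 4350 = 1.1158 s

1.1158


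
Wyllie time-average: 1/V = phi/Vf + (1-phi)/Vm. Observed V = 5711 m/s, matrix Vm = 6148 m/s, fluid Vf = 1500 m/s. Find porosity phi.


1/V - 1/Vm = 1/5711 - 1/6148 = 1.245e-05
1/Vf - 1/Vm = 1/1500 - 1/6148 = 0.00050401
phi = 1.245e-05 / 0.00050401 = 0.0247

0.0247


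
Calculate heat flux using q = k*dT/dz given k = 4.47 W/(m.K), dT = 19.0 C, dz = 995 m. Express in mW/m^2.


q = k * dT / dz * 1000
= 4.47 * 19.0 / 995 * 1000
= 0.085357 * 1000
= 85.3568 mW/m^2

85.3568


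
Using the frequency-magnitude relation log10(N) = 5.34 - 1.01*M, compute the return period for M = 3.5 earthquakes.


log10(N) = 5.34 - 1.01*3.5 = 1.805
N = 10^1.805 = 63.826349
T = 1/N = 1/63.826349 = 0.0157 years

0.0157


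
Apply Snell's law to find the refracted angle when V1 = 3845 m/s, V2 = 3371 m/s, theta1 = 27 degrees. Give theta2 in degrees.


sin(theta1) = sin(27 deg) = 0.45399
sin(theta2) = V2/V1 * sin(theta1) = 3371/3845 * 0.45399 = 0.398024
theta2 = arcsin(0.398024) = 23.4547 degrees

23.4547


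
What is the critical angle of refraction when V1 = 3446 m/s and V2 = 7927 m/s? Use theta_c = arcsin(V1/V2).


V1/V2 = 3446/7927 = 0.434717
theta_c = arcsin(0.434717) = 25.7673 degrees

25.7673


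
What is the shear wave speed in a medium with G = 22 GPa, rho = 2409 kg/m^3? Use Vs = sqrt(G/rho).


Convert G to Pa: G = 22e9 Pa
Compute G/rho = 22e9 / 2409 = 9132420.0913
Vs = sqrt(9132420.0913) = 3021.99 m/s

3021.99


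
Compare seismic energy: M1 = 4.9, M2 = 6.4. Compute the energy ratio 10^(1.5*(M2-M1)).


M2 - M1 = 6.4 - 4.9 = 1.5
1.5 * 1.5 = 2.25
ratio = 10^2.25 = 177.83

177.83


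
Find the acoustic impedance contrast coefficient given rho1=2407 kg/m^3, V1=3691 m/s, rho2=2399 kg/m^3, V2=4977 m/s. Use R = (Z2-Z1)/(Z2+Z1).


Z1 = 2407 * 3691 = 8884237
Z2 = 2399 * 4977 = 11939823
R = (11939823 - 8884237) / (11939823 + 8884237) = 3055586 / 20824060 = 0.1467

0.1467
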